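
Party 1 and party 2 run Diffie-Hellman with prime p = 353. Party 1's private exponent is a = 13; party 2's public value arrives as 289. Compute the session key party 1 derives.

232

Shared key K = 289^13 mod 353.
289^1 ≡ 289 (mod 353)
289^2 = (289^1)^2 ≡ 289^2 = 83521 ≡ 213 (mod 353)
289^4 = (289^2)^2 ≡ 213^2 = 45369 ≡ 185 (mod 353)
289^8 = (289^4)^2 ≡ 185^2 = 34225 ≡ 337 (mod 353)
289^13 = 289^8 · 289^4 · 289^1 ≡ 337 · 185 · 289 ≡ 232 (mod 353).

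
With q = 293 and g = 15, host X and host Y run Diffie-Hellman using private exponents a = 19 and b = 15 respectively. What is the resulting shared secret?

144

Host Y sends B = g^b mod q = 15^15 mod 293.
15^1 ≡ 15 (mod 293)
15^2 = (15^1)^2 ≡ 15^2 = 225 ≡ 225 (mod 293)
15^4 = (15^2)^2 ≡ 225^2 = 50625 ≡ 229 (mod 293)
15^8 = (15^4)^2 ≡ 229^2 = 52441 ≡ 287 (mod 293)
15^15 = 15^8 · 15^4 · 15^2 · 15^1 ≡ 287 · 229 · 225 · 15 ≡ 61 (mod 293).
So B = 61. Host X then computes K = B^a mod q = 61^19 mod 293.
61^1 ≡ 61 (mod 293)
61^2 = (61^1)^2 ≡ 61^2 = 3721 ≡ 205 (mod 293)
61^4 = (61^2)^2 ≡ 205^2 = 42025 ≡ 126 (mod 293)
61^8 = (61^4)^2 ≡ 126^2 = 15876 ≡ 54 (mod 293)
61^16 = (61^8)^2 ≡ 54^2 = 2916 ≡ 279 (mod 293)
61^19 = 61^16 · 61^2 · 61^1 ≡ 279 · 205 · 61 ≡ 144 (mod 293).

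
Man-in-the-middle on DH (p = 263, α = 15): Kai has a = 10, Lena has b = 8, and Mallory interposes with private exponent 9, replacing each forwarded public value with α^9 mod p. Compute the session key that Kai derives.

Kai receives Mallory's public value M = 15^9 mod 263 instead of the honest one.
15^1 ≡ 15 (mod 263)
15^2 = (15^1)^2 ≡ 15^2 = 225 ≡ 225 (mod 263)
15^4 = (15^2)^2 ≡ 225^2 = 50625 ≡ 129 (mod 263)
15^8 = (15^4)^2 ≡ 129^2 = 16641 ≡ 72 (mod 263)
15^9 = 15^8 · 15^1 ≡ 72 · 15 ≡ 28 (mod 263).
So M = 28. Kai computes K = M^10 mod 263.
28^1 ≡ 28 (mod 263)
28^2 = (28^1)^2 ≡ 28^2 = 784 ≡ 258 (mod 263)
28^4 = (28^2)^2 ≡ 258^2 = 66564 ≡ 25 (mod 263)
28^8 = (28^4)^2 ≡ 25^2 = 625 ≡ 99 (mod 263)
28^10 = 28^8 · 28^2 ≡ 99 · 258 ≡ 31 (mod 263).

31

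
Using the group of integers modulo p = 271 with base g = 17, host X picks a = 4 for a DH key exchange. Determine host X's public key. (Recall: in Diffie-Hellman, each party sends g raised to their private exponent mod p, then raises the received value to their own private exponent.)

Public value = 17^{4} \pmod{271}.
17^1 ≡ 17 (mod 271)
17^2 = (17^1)^2 ≡ 17^2 = 289 ≡ 18 (mod 271)
17^4 = (17^2)^2 ≡ 18^2 = 324 ≡ 53 (mod 271)

53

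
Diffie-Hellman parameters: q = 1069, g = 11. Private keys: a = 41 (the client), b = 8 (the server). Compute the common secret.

289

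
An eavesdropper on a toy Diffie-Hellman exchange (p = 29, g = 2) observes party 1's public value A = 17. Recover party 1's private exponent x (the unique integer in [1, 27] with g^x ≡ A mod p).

Try successive powers of 2 modulo 29:
2^1 ≡ 2
2^2 ≡ 4
2^3 ≡ 8
2^4 ≡ 16
2^5 ≡ 3
2^6 ≡ 6
2^7 ≡ 12
2^8 ≡ 24
2^9 ≡ 19
2^10 ≡ 9
2^11 ≡ 18
2^12 ≡ 7
2^13 ≡ 14
2^14 ≡ 28
2^15 ≡ 27
2^16 ≡ 25
2^17 ≡ 21
2^18 ≡ 13
2^19 ≡ 26
2^20 ≡ 23
2^21 ≡ 17
Found: x = 21.

21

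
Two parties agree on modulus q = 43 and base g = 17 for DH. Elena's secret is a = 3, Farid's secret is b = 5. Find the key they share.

16

Elena sends A = g^a mod q = 17^3 mod 43.
17^1 ≡ 17 (mod 43)
17^2 = (17^1)^2 ≡ 17^2 = 289 ≡ 31 (mod 43)
17^3 = 17^2 · 17^1 ≡ 31 · 17 ≡ 11 (mod 43).
So A = 11. Farid then computes K = A^b mod q = 11^5 mod 43.
11^1 ≡ 11 (mod 43)
11^2 = (11^1)^2 ≡ 11^2 = 121 ≡ 35 (mod 43)
11^4 = (11^2)^2 ≡ 35^2 = 1225 ≡ 21 (mod 43)
11^5 = 11^4 · 11^1 ≡ 21 · 11 ≡ 16 (mod 43).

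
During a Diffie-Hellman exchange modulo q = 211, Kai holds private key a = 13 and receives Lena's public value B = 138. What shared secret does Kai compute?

Shared key K = 138^13 mod 211.
138^1 ≡ 138 (mod 211)
138^2 = (138^1)^2 ≡ 138^2 = 19044 ≡ 54 (mod 211)
138^4 = (138^2)^2 ≡ 54^2 = 2916 ≡ 173 (mod 211)
138^8 = (138^4)^2 ≡ 173^2 = 29929 ≡ 178 (mod 211)
138^13 = 138^8 · 138^4 · 138^1 ≡ 178 · 173 · 138 ≡ 32 (mod 211).

32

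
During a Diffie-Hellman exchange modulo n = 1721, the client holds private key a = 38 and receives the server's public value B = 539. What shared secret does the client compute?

792

Shared key K = 539^38 mod 1721.
539^1 ≡ 539 (mod 1721)
539^2 = (539^1)^2 ≡ 539^2 = 290521 ≡ 1393 (mod 1721)
539^4 = (539^2)^2 ≡ 1393^2 = 1940449 ≡ 882 (mod 1721)
539^8 = (539^4)^2 ≡ 882^2 = 777924 ≡ 32 (mod 1721)
539^16 = (539^8)^2 ≡ 32^2 = 1024 ≡ 1024 (mod 1721)
539^32 = (539^16)^2 ≡ 1024^2 = 1048576 ≡ 487 (mod 1721)
539^38 = 539^32 · 539^4 · 539^2 ≡ 487 · 882 · 1393 ≡ 792 (mod 1721).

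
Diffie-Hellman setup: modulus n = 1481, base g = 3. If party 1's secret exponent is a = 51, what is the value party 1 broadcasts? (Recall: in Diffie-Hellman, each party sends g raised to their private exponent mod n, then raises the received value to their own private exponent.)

210

Public value = 3^51 mod 1481.
3^1 ≡ 3 (mod 1481)
3^2 = (3^1)^2 ≡ 3^2 = 9 ≡ 9 (mod 1481)
3^4 = (3^2)^2 ≡ 9^2 = 81 ≡ 81 (mod 1481)
3^8 = (3^4)^2 ≡ 81^2 = 6561 ≡ 637 (mod 1481)
3^16 = (3^8)^2 ≡ 637^2 = 405769 ≡ 1456 (mod 1481)
3^32 = (3^16)^2 ≡ 1456^2 = 2119936 ≡ 625 (mod 1481)
3^51 = 3^32 · 3^16 · 3^2 · 3^1 ≡ 625 · 1456 · 9 · 3 ≡ 210 (mod 1481).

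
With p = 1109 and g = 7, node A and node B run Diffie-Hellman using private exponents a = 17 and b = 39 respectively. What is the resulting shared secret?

Node A sends A = g^a mod p = 7^17 mod 1109.
7^1 ≡ 7 (mod 1109)
7^2 = (7^1)^2 ≡ 7^2 = 49 ≡ 49 (mod 1109)
7^4 = (7^2)^2 ≡ 49^2 = 2401 ≡ 183 (mod 1109)
7^8 = (7^4)^2 ≡ 183^2 = 33489 ≡ 219 (mod 1109)
7^16 = (7^8)^2 ≡ 219^2 = 47961 ≡ 274 (mod 1109)
7^17 = 7^16 · 7^1 ≡ 274 · 7 ≡ 809 (mod 1109).
So A = 809. Node B then computes K = A^b mod p = 809^39 mod 1109.
809^1 ≡ 809 (mod 1109)
809^2 = (809^1)^2 ≡ 809^2 = 654481 ≡ 171 (mod 1109)
809^4 = (809^2)^2 ≡ 171^2 = 29241 ≡ 407 (mod 1109)
809^8 = (809^4)^2 ≡ 407^2 = 165649 ≡ 408 (mod 1109)
809^16 = (809^8)^2 ≡ 408^2 = 166464 ≡ 114 (mod 1109)
809^32 = (809^16)^2 ≡ 114^2 = 12996 ≡ 797 (mod 1109)
809^39 = 809^32 · 809^4 · 809^2 · 809^1 ≡ 797 · 407 · 171 · 809 ≡ 1001 (mod 1109).

1001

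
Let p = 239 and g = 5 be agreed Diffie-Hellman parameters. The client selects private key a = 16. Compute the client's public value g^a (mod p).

2

Public value = 5^16 (mod 239).
5^1 ≡ 5 (mod 239)
5^2 = (5^1)^2 ≡ 5^2 = 25 ≡ 25 (mod 239)
5^4 = (5^2)^2 ≡ 25^2 = 625 ≡ 147 (mod 239)
5^8 = (5^4)^2 ≡ 147^2 = 21609 ≡ 99 (mod 239)
5^16 = (5^8)^2 ≡ 99^2 = 9801 ≡ 2 (mod 239)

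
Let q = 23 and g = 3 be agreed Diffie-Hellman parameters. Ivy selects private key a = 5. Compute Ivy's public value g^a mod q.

13

Public value = 3^5 mod 23.
3^1 ≡ 3 (mod 23)
3^2 = (3^1)^2 ≡ 3^2 = 9 ≡ 9 (mod 23)
3^4 = (3^2)^2 ≡ 9^2 = 81 ≡ 12 (mod 23)
3^5 = 3^4 · 3^1 ≡ 12 · 3 ≡ 13 (mod 23).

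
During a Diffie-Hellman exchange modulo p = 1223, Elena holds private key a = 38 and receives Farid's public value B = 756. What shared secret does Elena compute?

465

Shared key K = 756^38 mod 1223.
756^1 ≡ 756 (mod 1223)
756^2 = (756^1)^2 ≡ 756^2 = 571536 ≡ 395 (mod 1223)
756^4 = (756^2)^2 ≡ 395^2 = 156025 ≡ 704 (mod 1223)
756^8 = (756^4)^2 ≡ 704^2 = 495616 ≡ 301 (mod 1223)
756^16 = (756^8)^2 ≡ 301^2 = 90601 ≡ 99 (mod 1223)
756^32 = (756^16)^2 ≡ 99^2 = 9801 ≡ 17 (mod 1223)
756^38 = 756^32 · 756^4 · 756^2 ≡ 17 · 704 · 395 ≡ 465 (mod 1223).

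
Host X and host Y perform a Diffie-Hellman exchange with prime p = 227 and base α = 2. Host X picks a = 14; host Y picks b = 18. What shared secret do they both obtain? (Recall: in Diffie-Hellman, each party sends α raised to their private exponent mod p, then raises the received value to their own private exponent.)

Host X sends A = α^a mod p = 2^14 mod 227.
2^1 ≡ 2 (mod 227)
2^2 = (2^1)^2 ≡ 2^2 = 4 ≡ 4 (mod 227)
2^4 = (2^2)^2 ≡ 4^2 = 16 ≡ 16 (mod 227)
2^8 = (2^4)^2 ≡ 16^2 = 256 ≡ 29 (mod 227)
2^14 = 2^8 · 2^4 · 2^2 ≡ 29 · 16 · 4 ≡ 40 (mod 227).
So A = 40. Host Y then computes K = A^b mod p = 40^18 mod 227.
40^1 ≡ 40 (mod 227)
40^2 = (40^1)^2 ≡ 40^2 = 1600 ≡ 11 (mod 227)
40^4 = (40^2)^2 ≡ 11^2 = 121 ≡ 121 (mod 227)
40^8 = (40^4)^2 ≡ 121^2 = 14641 ≡ 113 (mod 227)
40^16 = (40^8)^2 ≡ 113^2 = 12769 ≡ 57 (mod 227)
40^18 = 40^16 · 40^2 ≡ 57 · 11 ≡ 173 (mod 227).

173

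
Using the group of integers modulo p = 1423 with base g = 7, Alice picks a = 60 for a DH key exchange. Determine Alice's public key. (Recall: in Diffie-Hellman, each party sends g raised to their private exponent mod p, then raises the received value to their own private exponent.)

Public value = 7^60 mod 1423.
7^1 ≡ 7 (mod 1423)
7^2 = (7^1)^2 ≡ 7^2 = 49 ≡ 49 (mod 1423)
7^4 = (7^2)^2 ≡ 49^2 = 2401 ≡ 978 (mod 1423)
7^8 = (7^4)^2 ≡ 978^2 = 956484 ≡ 228 (mod 1423)
7^16 = (7^8)^2 ≡ 228^2 = 51984 ≡ 756 (mod 1423)
7^32 = (7^16)^2 ≡ 756^2 = 571536 ≡ 913 (mod 1423)
7^60 = 7^32 · 7^16 · 7^8 · 7^4 ≡ 913 · 756 · 228 · 978 ≡ 135 (mod 1423).

135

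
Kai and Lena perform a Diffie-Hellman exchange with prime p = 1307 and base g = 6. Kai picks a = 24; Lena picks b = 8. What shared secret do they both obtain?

28

Lena sends B = g^b mod p = 6^8 mod 1307.
6^1 ≡ 6 (mod 1307)
6^2 = (6^1)^2 ≡ 6^2 = 36 ≡ 36 (mod 1307)
6^4 = (6^2)^2 ≡ 36^2 = 1296 ≡ 1296 (mod 1307)
6^8 = (6^4)^2 ≡ 1296^2 = 1679616 ≡ 121 (mod 1307)
So B = 121. Kai then computes K = B^a mod p = 121^24 mod 1307.
121^1 ≡ 121 (mod 1307)
121^2 = (121^1)^2 ≡ 121^2 = 14641 ≡ 264 (mod 1307)
121^4 = (121^2)^2 ≡ 264^2 = 69696 ≡ 425 (mod 1307)
121^8 = (121^4)^2 ≡ 425^2 = 180625 ≡ 259 (mod 1307)
121^16 = (121^8)^2 ≡ 259^2 = 67081 ≡ 424 (mod 1307)
121^24 = 121^16 · 121^8 ≡ 424 · 259 ≡ 28 (mod 1307).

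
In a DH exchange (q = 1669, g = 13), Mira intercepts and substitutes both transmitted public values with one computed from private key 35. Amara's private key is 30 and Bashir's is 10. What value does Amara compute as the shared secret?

Amara receives Mira's public value M = 13^35 mod 1669 instead of the honest one.
13^1 ≡ 13 (mod 1669)
13^2 = (13^1)^2 ≡ 13^2 = 169 ≡ 169 (mod 1669)
13^4 = (13^2)^2 ≡ 169^2 = 28561 ≡ 188 (mod 1669)
13^8 = (13^4)^2 ≡ 188^2 = 35344 ≡ 295 (mod 1669)
13^16 = (13^8)^2 ≡ 295^2 = 87025 ≡ 237 (mod 1669)
13^32 = (13^16)^2 ≡ 237^2 = 56169 ≡ 1092 (mod 1669)
13^35 = 13^32 · 13^2 · 13^1 ≡ 1092 · 169 · 13 ≡ 771 (mod 1669).
So M = 771. Amara computes K = M^30 mod 1669.
771^1 ≡ 771 (mod 1669)
771^2 = (771^1)^2 ≡ 771^2 = 594441 ≡ 277 (mod 1669)
771^4 = (771^2)^2 ≡ 277^2 = 76729 ≡ 1624 (mod 1669)
771^8 = (771^4)^2 ≡ 1624^2 = 2637376 ≡ 356 (mod 1669)
771^16 = (771^8)^2 ≡ 356^2 = 126736 ≡ 1561 (mod 1669)
771^30 = 771^16 · 771^8 · 771^4 · 771^2 ≡ 1561 · 356 · 1624 · 277 ≡ 970 (mod 1669).

970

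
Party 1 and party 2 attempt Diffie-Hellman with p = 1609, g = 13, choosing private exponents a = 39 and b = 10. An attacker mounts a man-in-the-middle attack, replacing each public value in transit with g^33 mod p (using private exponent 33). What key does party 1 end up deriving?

8

Party 1 receives an attacker's public value M = 13^33 mod 1609 instead of the honest one.
13^1 ≡ 13 (mod 1609)
13^2 = (13^1)^2 ≡ 13^2 = 169 ≡ 169 (mod 1609)
13^4 = (13^2)^2 ≡ 169^2 = 28561 ≡ 1208 (mod 1609)
13^8 = (13^4)^2 ≡ 1208^2 = 1459264 ≡ 1510 (mod 1609)
13^16 = (13^8)^2 ≡ 1510^2 = 2280100 ≡ 147 (mod 1609)
13^32 = (13^16)^2 ≡ 147^2 = 21609 ≡ 692 (mod 1609)
13^33 = 13^32 · 13^1 ≡ 692 · 13 ≡ 951 (mod 1609).
So M = 951. Party 1 computes K = M^39 mod 1609.
951^1 ≡ 951 (mod 1609)
951^2 = (951^1)^2 ≡ 951^2 = 904401 ≡ 143 (mod 1609)
951^4 = (951^2)^2 ≡ 143^2 = 20449 ≡ 1141 (mod 1609)
951^8 = (951^4)^2 ≡ 1141^2 = 1301881 ≡ 200 (mod 1609)
951^16 = (951^8)^2 ≡ 200^2 = 40000 ≡ 1384 (mod 1609)
951^32 = (951^16)^2 ≡ 1384^2 = 1915456 ≡ 746 (mod 1609)
951^39 = 951^32 · 951^4 · 951^2 · 951^1 ≡ 746 · 1141 · 143 · 951 ≡ 8 (mod 1609).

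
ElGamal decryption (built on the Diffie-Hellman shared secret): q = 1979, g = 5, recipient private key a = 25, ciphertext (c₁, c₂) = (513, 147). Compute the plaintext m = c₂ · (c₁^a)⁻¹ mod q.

484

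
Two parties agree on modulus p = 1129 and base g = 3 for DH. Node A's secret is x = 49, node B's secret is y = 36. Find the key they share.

Node A sends A = g^x mod p = 3^49 mod 1129.
3^1 ≡ 3 (mod 1129)
3^2 = (3^1)^2 ≡ 3^2 = 9 ≡ 9 (mod 1129)
3^4 = (3^2)^2 ≡ 9^2 = 81 ≡ 81 (mod 1129)
3^8 = (3^4)^2 ≡ 81^2 = 6561 ≡ 916 (mod 1129)
3^16 = (3^8)^2 ≡ 916^2 = 839056 ≡ 209 (mod 1129)
3^32 = (3^16)^2 ≡ 209^2 = 43681 ≡ 779 (mod 1129)
3^49 = 3^32 · 3^16 · 3^1 ≡ 779 · 209 · 3 ≡ 705 (mod 1129).
So A = 705. Node B then computes K = A^y mod p = 705^36 mod 1129.
705^1 ≡ 705 (mod 1129)
705^2 = (705^1)^2 ≡ 705^2 = 497025 ≡ 265 (mod 1129)
705^4 = (705^2)^2 ≡ 265^2 = 70225 ≡ 227 (mod 1129)
705^8 = (705^4)^2 ≡ 227^2 = 51529 ≡ 724 (mod 1129)
705^16 = (705^8)^2 ≡ 724^2 = 524176 ≡ 320 (mod 1129)
705^32 = (705^16)^2 ≡ 320^2 = 102400 ≡ 790 (mod 1129)
705^36 = 705^32 · 705^4 ≡ 790 · 227 ≡ 948 (mod 1129).

948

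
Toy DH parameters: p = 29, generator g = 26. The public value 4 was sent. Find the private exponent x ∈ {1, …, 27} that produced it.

6

Try successive powers of 26 modulo 29:
26^1 ≡ 26
26^2 ≡ 9
26^3 ≡ 2
26^4 ≡ 23
26^5 ≡ 18
26^6 ≡ 4
Found: x = 6.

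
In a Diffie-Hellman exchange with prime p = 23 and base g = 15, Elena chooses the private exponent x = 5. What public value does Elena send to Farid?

Public value = 15^5 (mod 23).
15^1 ≡ 15 (mod 23)
15^2 = (15^1)^2 ≡ 15^2 = 225 ≡ 18 (mod 23)
15^4 = (15^2)^2 ≡ 18^2 = 324 ≡ 2 (mod 23)
15^5 = 15^4 · 15^1 ≡ 2 · 15 ≡ 7 (mod 23).

7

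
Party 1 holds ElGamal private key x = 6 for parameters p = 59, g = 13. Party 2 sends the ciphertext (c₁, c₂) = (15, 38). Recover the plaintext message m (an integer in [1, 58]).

Shared mask s = c₁^x mod p = 15^6 mod 59.
15^1 ≡ 15 (mod 59)
15^2 = (15^1)^2 ≡ 15^2 = 225 ≡ 48 (mod 59)
15^4 = (15^2)^2 ≡ 48^2 = 2304 ≡ 3 (mod 59)
15^6 = 15^4 · 15^2 ≡ 3 · 48 ≡ 26 (mod 59).
So s = 26; s⁻¹ ≡ 25 (mod 59).
m = c₂ · s⁻¹ mod 59 = 38 · 25 mod 59 = 6.

6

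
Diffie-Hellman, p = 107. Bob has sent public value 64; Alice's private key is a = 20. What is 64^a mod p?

13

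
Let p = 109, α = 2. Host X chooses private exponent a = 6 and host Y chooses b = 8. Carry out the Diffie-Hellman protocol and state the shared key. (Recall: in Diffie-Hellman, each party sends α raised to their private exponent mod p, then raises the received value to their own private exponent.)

63

Host Y sends B = α^b mod p = 2^8 mod 109.
2^1 ≡ 2 (mod 109)
2^2 = (2^1)^2 ≡ 2^2 = 4 ≡ 4 (mod 109)
2^4 = (2^2)^2 ≡ 4^2 = 16 ≡ 16 (mod 109)
2^8 = (2^4)^2 ≡ 16^2 = 256 ≡ 38 (mod 109)
So B = 38. Host X then computes K = B^a mod p = 38^6 mod 109.
38^1 ≡ 38 (mod 109)
38^2 = (38^1)^2 ≡ 38^2 = 1444 ≡ 27 (mod 109)
38^4 = (38^2)^2 ≡ 27^2 = 729 ≡ 75 (mod 109)
38^6 = 38^4 · 38^2 ≡ 75 · 27 ≡ 63 (mod 109).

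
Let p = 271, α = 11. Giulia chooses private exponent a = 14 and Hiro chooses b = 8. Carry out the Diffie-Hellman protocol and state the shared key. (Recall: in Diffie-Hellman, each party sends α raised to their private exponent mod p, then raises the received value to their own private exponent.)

70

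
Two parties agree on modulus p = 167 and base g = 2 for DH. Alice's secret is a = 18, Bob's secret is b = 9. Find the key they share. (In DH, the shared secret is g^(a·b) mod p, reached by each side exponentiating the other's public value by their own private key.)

Bob sends B = g^b mod p = 2^9 mod 167.
2^1 ≡ 2 (mod 167)
2^2 = (2^1)^2 ≡ 2^2 = 4 ≡ 4 (mod 167)
2^4 = (2^2)^2 ≡ 4^2 = 16 ≡ 16 (mod 167)
2^8 = (2^4)^2 ≡ 16^2 = 256 ≡ 89 (mod 167)
2^9 = 2^8 · 2^1 ≡ 89 · 2 ≡ 11 (mod 167).
So B = 11. Alice then computes K = B^a mod p = 11^18 mod 167.
11^1 ≡ 11 (mod 167)
11^2 = (11^1)^2 ≡ 11^2 = 121 ≡ 121 (mod 167)
11^4 = (11^2)^2 ≡ 121^2 = 14641 ≡ 112 (mod 167)
11^8 = (11^4)^2 ≡ 112^2 = 12544 ≡ 19 (mod 167)
11^16 = (11^8)^2 ≡ 19^2 = 361 ≡ 27 (mod 167)
11^18 = 11^16 · 11^2 ≡ 27 · 121 ≡ 94 (mod 167).

94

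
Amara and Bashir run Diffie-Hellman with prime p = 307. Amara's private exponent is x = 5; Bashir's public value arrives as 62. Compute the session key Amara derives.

Shared key K = 62^5 mod 307.
62^1 ≡ 62 (mod 307)
62^2 = (62^1)^2 ≡ 62^2 = 3844 ≡ 160 (mod 307)
62^4 = (62^2)^2 ≡ 160^2 = 25600 ≡ 119 (mod 307)
62^5 = 62^4 · 62^1 ≡ 119 · 62 ≡ 10 (mod 307).

10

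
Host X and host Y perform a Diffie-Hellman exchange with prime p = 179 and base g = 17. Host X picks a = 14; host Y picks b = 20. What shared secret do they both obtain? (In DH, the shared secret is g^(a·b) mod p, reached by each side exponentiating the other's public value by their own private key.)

155

Host Y sends B = g^b mod p = 17^20 mod 179.
17^1 ≡ 17 (mod 179)
17^2 = (17^1)^2 ≡ 17^2 = 289 ≡ 110 (mod 179)
17^4 = (17^2)^2 ≡ 110^2 = 12100 ≡ 107 (mod 179)
17^8 = (17^4)^2 ≡ 107^2 = 11449 ≡ 172 (mod 179)
17^16 = (17^8)^2 ≡ 172^2 = 29584 ≡ 49 (mod 179)
17^20 = 17^16 · 17^4 ≡ 49 · 107 ≡ 52 (mod 179).
So B = 52. Host X then computes K = B^a mod p = 52^14 mod 179.
52^1 ≡ 52 (mod 179)
52^2 = (52^1)^2 ≡ 52^2 = 2704 ≡ 19 (mod 179)
52^4 = (52^2)^2 ≡ 19^2 = 361 ≡ 3 (mod 179)
52^8 = (52^4)^2 ≡ 3^2 = 9 ≡ 9 (mod 179)
52^14 = 52^8 · 52^4 · 52^2 ≡ 9 · 3 · 19 ≡ 155 (mod 179).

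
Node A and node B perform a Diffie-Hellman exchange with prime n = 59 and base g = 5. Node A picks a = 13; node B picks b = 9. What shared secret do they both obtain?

5

Node B sends B = g^b mod n = 5^9 mod 59.
5^1 ≡ 5 (mod 59)
5^2 = (5^1)^2 ≡ 5^2 = 25 ≡ 25 (mod 59)
5^4 = (5^2)^2 ≡ 25^2 = 625 ≡ 35 (mod 59)
5^8 = (5^4)^2 ≡ 35^2 = 1225 ≡ 45 (mod 59)
5^9 = 5^8 · 5^1 ≡ 45 · 5 ≡ 48 (mod 59).
So B = 48. Node A then computes K = B^a mod n = 48^13 mod 59.
48^1 ≡ 48 (mod 59)
48^2 = (48^1)^2 ≡ 48^2 = 2304 ≡ 3 (mod 59)
48^4 = (48^2)^2 ≡ 3^2 = 9 ≡ 9 (mod 59)
48^8 = (48^4)^2 ≡ 9^2 = 81 ≡ 22 (mod 59)
48^13 = 48^8 · 48^4 · 48^1 ≡ 22 · 9 · 48 ≡ 5 (mod 59).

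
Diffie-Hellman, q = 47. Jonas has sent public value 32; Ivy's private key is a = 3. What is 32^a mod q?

Shared key K = 32^3 mod 47.
32^1 ≡ 32 (mod 47)
32^2 = (32^1)^2 ≡ 32^2 = 1024 ≡ 37 (mod 47)
32^3 = 32^2 · 32^1 ≡ 37 · 32 ≡ 9 (mod 47).

9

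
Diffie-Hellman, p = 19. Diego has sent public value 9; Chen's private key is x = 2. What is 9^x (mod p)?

5

Shared key K = 9^2 mod 19.
9^1 ≡ 9 (mod 19)
9^2 = (9^1)^2 ≡ 9^2 = 81 ≡ 5 (mod 19)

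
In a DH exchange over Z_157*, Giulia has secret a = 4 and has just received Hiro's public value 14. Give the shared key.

108

Shared key K = 14^4 mod 157.
14^1 ≡ 14 (mod 157)
14^2 = (14^1)^2 ≡ 14^2 = 196 ≡ 39 (mod 157)
14^4 = (14^2)^2 ≡ 39^2 = 1521 ≡ 108 (mod 157)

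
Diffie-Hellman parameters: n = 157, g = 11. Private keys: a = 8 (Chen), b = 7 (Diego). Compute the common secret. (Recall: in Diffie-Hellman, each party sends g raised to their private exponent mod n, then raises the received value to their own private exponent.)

9

Diego sends B = g^b mod n = 11^7 mod 157.
11^1 ≡ 11 (mod 157)
11^2 = (11^1)^2 ≡ 11^2 = 121 ≡ 121 (mod 157)
11^4 = (11^2)^2 ≡ 121^2 = 14641 ≡ 40 (mod 157)
11^7 = 11^4 · 11^2 · 11^1 ≡ 40 · 121 · 11 ≡ 17 (mod 157).
So B = 17. Chen then computes K = B^a mod n = 17^8 mod 157.
17^1 ≡ 17 (mod 157)
17^2 = (17^1)^2 ≡ 17^2 = 289 ≡ 132 (mod 157)
17^4 = (17^2)^2 ≡ 132^2 = 17424 ≡ 154 (mod 157)
17^8 = (17^4)^2 ≡ 154^2 = 23716 ≡ 9 (mod 157)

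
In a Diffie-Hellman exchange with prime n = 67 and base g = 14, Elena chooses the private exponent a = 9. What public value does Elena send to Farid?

Public value = 14^9 mod 67.
14^1 ≡ 14 (mod 67)
14^2 = (14^1)^2 ≡ 14^2 = 196 ≡ 62 (mod 67)
14^4 = (14^2)^2 ≡ 62^2 = 3844 ≡ 25 (mod 67)
14^8 = (14^4)^2 ≡ 25^2 = 625 ≡ 22 (mod 67)
14^9 = 14^8 · 14^1 ≡ 22 · 14 ≡ 40 (mod 67).

40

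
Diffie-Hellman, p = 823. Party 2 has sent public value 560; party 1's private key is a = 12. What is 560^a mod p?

42

Shared key K = 560^12 mod 823.
560^1 ≡ 560 (mod 823)
560^2 = (560^1)^2 ≡ 560^2 = 313600 ≡ 37 (mod 823)
560^4 = (560^2)^2 ≡ 37^2 = 1369 ≡ 546 (mod 823)
560^8 = (560^4)^2 ≡ 546^2 = 298116 ≡ 190 (mod 823)
560^12 = 560^8 · 560^4 ≡ 190 · 546 ≡ 42 (mod 823).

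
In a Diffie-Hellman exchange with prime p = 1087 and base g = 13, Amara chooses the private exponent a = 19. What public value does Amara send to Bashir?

451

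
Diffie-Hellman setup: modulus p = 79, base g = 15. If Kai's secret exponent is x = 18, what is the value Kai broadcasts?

52

Public value = 15^18 mod 79.
15^1 ≡ 15 (mod 79)
15^2 = (15^1)^2 ≡ 15^2 = 225 ≡ 67 (mod 79)
15^4 = (15^2)^2 ≡ 67^2 = 4489 ≡ 65 (mod 79)
15^8 = (15^4)^2 ≡ 65^2 = 4225 ≡ 38 (mod 79)
15^16 = (15^8)^2 ≡ 38^2 = 1444 ≡ 22 (mod 79)
15^18 = 15^16 · 15^2 ≡ 22 · 67 ≡ 52 (mod 79).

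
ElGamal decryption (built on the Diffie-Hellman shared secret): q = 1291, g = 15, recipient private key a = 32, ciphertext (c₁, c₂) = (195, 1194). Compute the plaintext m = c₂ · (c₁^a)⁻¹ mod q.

500

Shared mask s = c₁^a mod q = 195^32 mod 1291.
195^1 ≡ 195 (mod 1291)
195^2 = (195^1)^2 ≡ 195^2 = 38025 ≡ 586 (mod 1291)
195^4 = (195^2)^2 ≡ 586^2 = 343396 ≡ 1281 (mod 1291)
195^8 = (195^4)^2 ≡ 1281^2 = 1640961 ≡ 100 (mod 1291)
195^16 = (195^8)^2 ≡ 100^2 = 10000 ≡ 963 (mod 1291)
195^32 = (195^16)^2 ≡ 963^2 = 927369 ≡ 431 (mod 1291)
So s = 431; s⁻¹ ≡ 647 (mod 1291).
m = c₂ · s⁻¹ mod 1291 = 1194 · 647 mod 1291 = 500.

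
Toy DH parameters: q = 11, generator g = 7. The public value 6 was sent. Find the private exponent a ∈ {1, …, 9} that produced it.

7

Try successive powers of 7 modulo 11:
7^1 ≡ 7
7^2 ≡ 5
7^3 ≡ 2
7^4 ≡ 3
7^5 ≡ 10
7^6 ≡ 4
7^7 ≡ 6
Found: a = 7.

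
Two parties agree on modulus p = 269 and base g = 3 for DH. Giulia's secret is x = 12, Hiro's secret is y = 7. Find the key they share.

177

Giulia sends A = g^x mod p = 3^12 mod 269.
3^1 ≡ 3 (mod 269)
3^2 = (3^1)^2 ≡ 3^2 = 9 ≡ 9 (mod 269)
3^4 = (3^2)^2 ≡ 9^2 = 81 ≡ 81 (mod 269)
3^8 = (3^4)^2 ≡ 81^2 = 6561 ≡ 105 (mod 269)
3^12 = 3^8 · 3^4 ≡ 105 · 81 ≡ 166 (mod 269).
So A = 166. Hiro then computes K = A^y mod p = 166^7 mod 269.
166^1 ≡ 166 (mod 269)
166^2 = (166^1)^2 ≡ 166^2 = 27556 ≡ 118 (mod 269)
166^4 = (166^2)^2 ≡ 118^2 = 13924 ≡ 205 (mod 269)
166^7 = 166^4 · 166^2 · 166^1 ≡ 205 · 118 · 166 ≡ 177 (mod 269).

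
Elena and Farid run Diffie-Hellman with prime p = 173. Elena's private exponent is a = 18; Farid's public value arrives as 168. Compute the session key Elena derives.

122

Shared key K = 168^18 mod 173.
168^1 ≡ 168 (mod 173)
168^2 = (168^1)^2 ≡ 168^2 = 28224 ≡ 25 (mod 173)
168^4 = (168^2)^2 ≡ 25^2 = 625 ≡ 106 (mod 173)
168^8 = (168^4)^2 ≡ 106^2 = 11236 ≡ 164 (mod 173)
168^16 = (168^8)^2 ≡ 164^2 = 26896 ≡ 81 (mod 173)
168^18 = 168^16 · 168^2 ≡ 81 · 25 ≡ 122 (mod 173).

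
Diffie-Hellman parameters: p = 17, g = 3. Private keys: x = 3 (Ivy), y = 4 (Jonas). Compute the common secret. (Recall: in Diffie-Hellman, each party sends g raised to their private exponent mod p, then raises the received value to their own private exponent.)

Jonas sends B = g^y mod p = 3^4 mod 17.
3^1 ≡ 3 (mod 17)
3^2 = (3^1)^2 ≡ 3^2 = 9 ≡ 9 (mod 17)
3^4 = (3^2)^2 ≡ 9^2 = 81 ≡ 13 (mod 17)
So B = 13. Ivy then computes K = B^x mod p = 13^3 mod 17.
13^1 ≡ 13 (mod 17)
13^2 = (13^1)^2 ≡ 13^2 = 169 ≡ 16 (mod 17)
13^3 = 13^2 · 13^1 ≡ 16 · 13 ≡ 4 (mod 17).

4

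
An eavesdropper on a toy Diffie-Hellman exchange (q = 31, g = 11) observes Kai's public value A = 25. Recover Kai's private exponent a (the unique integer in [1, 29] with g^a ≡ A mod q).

Try successive powers of 11 modulo 31:
11^1 ≡ 11
11^2 ≡ 28
11^3 ≡ 29
11^4 ≡ 9
11^5 ≡ 6
11^6 ≡ 4
11^7 ≡ 13
11^8 ≡ 19
11^9 ≡ 23
11^10 ≡ 5
11^11 ≡ 24
11^12 ≡ 16
11^13 ≡ 21
11^14 ≡ 14
11^15 ≡ 30
11^16 ≡ 20
11^17 ≡ 3
11^18 ≡ 2
11^19 ≡ 22
11^20 ≡ 25
Found: a = 20.

20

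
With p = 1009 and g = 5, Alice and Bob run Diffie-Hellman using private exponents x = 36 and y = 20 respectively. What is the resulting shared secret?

302

Alice sends A = g^x mod p = 5^36 mod 1009.
5^1 ≡ 5 (mod 1009)
5^2 = (5^1)^2 ≡ 5^2 = 25 ≡ 25 (mod 1009)
5^4 = (5^2)^2 ≡ 25^2 = 625 ≡ 625 (mod 1009)
5^8 = (5^4)^2 ≡ 625^2 = 390625 ≡ 142 (mod 1009)
5^16 = (5^8)^2 ≡ 142^2 = 20164 ≡ 993 (mod 1009)
5^32 = (5^16)^2 ≡ 993^2 = 986049 ≡ 256 (mod 1009)
5^36 = 5^32 · 5^4 ≡ 256 · 625 ≡ 578 (mod 1009).
So A = 578. Bob then computes K = A^y mod p = 578^20 mod 1009.
578^1 ≡ 578 (mod 1009)
578^2 = (578^1)^2 ≡ 578^2 = 334084 ≡ 105 (mod 1009)
578^4 = (578^2)^2 ≡ 105^2 = 11025 ≡ 935 (mod 1009)
578^8 = (578^4)^2 ≡ 935^2 = 874225 ≡ 431 (mod 1009)
578^16 = (578^8)^2 ≡ 431^2 = 185761 ≡ 105 (mod 1009)
578^20 = 578^16 · 578^4 ≡ 105 · 935 ≡ 302 (mod 1009).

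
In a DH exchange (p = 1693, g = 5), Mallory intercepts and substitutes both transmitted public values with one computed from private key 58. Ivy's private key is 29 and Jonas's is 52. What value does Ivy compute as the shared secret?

Ivy receives Mallory's public value M = 5^58 mod 1693 instead of the honest one.
5^1 ≡ 5 (mod 1693)
5^2 = (5^1)^2 ≡ 5^2 = 25 ≡ 25 (mod 1693)
5^4 = (5^2)^2 ≡ 25^2 = 625 ≡ 625 (mod 1693)
5^8 = (5^4)^2 ≡ 625^2 = 390625 ≡ 1235 (mod 1693)
5^16 = (5^8)^2 ≡ 1235^2 = 1525225 ≡ 1525 (mod 1693)
5^32 = (5^16)^2 ≡ 1525^2 = 2325625 ≡ 1136 (mod 1693)
5^58 = 5^32 · 5^16 · 5^8 · 5^2 ≡ 1136 · 1525 · 1235 · 25 ≡ 324 (mod 1693).
So M = 324. Ivy computes K = M^29 mod 1693.
324^1 ≡ 324 (mod 1693)
324^2 = (324^1)^2 ≡ 324^2 = 104976 ≡ 10 (mod 1693)
324^4 = (324^2)^2 ≡ 10^2 = 100 ≡ 100 (mod 1693)
324^8 = (324^4)^2 ≡ 100^2 = 10000 ≡ 1535 (mod 1693)
324^16 = (324^8)^2 ≡ 1535^2 = 2356225 ≡ 1262 (mod 1693)
324^29 = 324^16 · 324^8 · 324^4 · 324^1 ≡ 1262 · 1535 · 100 · 324 ≡ 38 (mod 1693).

38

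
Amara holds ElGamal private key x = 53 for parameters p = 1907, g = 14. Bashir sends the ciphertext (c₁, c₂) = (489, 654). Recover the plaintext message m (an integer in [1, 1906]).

Shared mask s = c₁^x mod p = 489^53 mod 1907.
489^1 ≡ 489 (mod 1907)
489^2 = (489^1)^2 ≡ 489^2 = 239121 ≡ 746 (mod 1907)
489^4 = (489^2)^2 ≡ 746^2 = 556516 ≡ 1579 (mod 1907)
489^8 = (489^4)^2 ≡ 1579^2 = 2493241 ≡ 792 (mod 1907)
489^16 = (489^8)^2 ≡ 792^2 = 627264 ≡ 1768 (mod 1907)
489^32 = (489^16)^2 ≡ 1768^2 = 3125824 ≡ 251 (mod 1907)
489^53 = 489^32 · 489^16 · 489^4 · 489^1 ≡ 251 · 1768 · 1579 · 489 ≡ 432 (mod 1907).
So s = 432; s⁻¹ ≡ 799 (mod 1907).
m = c₂ · s⁻¹ mod 1907 = 654 · 799 mod 1907 = 28.

28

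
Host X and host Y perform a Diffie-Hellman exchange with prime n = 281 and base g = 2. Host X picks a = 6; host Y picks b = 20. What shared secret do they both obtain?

109

Host X sends A = g^a mod n = 2^6 mod 281.
2^1 ≡ 2 (mod 281)
2^2 = (2^1)^2 ≡ 2^2 = 4 ≡ 4 (mod 281)
2^4 = (2^2)^2 ≡ 4^2 = 16 ≡ 16 (mod 281)
2^6 = 2^4 · 2^2 ≡ 16 · 4 ≡ 64 (mod 281).
So A = 64. Host Y then computes K = A^b mod n = 64^20 mod 281.
64^1 ≡ 64 (mod 281)
64^2 = (64^1)^2 ≡ 64^2 = 4096 ≡ 162 (mod 281)
64^4 = (64^2)^2 ≡ 162^2 = 26244 ≡ 111 (mod 281)
64^8 = (64^4)^2 ≡ 111^2 = 12321 ≡ 238 (mod 281)
64^16 = (64^8)^2 ≡ 238^2 = 56644 ≡ 163 (mod 281)
64^20 = 64^16 · 64^4 ≡ 163 · 111 ≡ 109 (mod 281).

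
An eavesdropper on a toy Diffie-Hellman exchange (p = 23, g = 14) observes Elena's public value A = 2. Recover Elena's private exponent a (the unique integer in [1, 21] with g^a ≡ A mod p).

Try successive powers of 14 modulo 23:
14^1 ≡ 14
14^2 ≡ 12
14^3 ≡ 7
14^4 ≡ 6
14^5 ≡ 15
14^6 ≡ 3
14^7 ≡ 19
14^8 ≡ 13
14^9 ≡ 21
14^10 ≡ 18
14^11 ≡ 22
14^12 ≡ 9
14^13 ≡ 11
14^14 ≡ 16
14^15 ≡ 17
14^16 ≡ 8
14^17 ≡ 20
14^18 ≡ 4
14^19 ≡ 10
14^20 ≡ 2
Found: a = 20.

20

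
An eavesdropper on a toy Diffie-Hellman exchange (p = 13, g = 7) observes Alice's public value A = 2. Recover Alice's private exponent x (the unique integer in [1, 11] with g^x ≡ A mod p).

11

Try successive powers of 7 modulo 13:
7^1 ≡ 7
7^2 ≡ 10
7^3 ≡ 5
7^4 ≡ 9
7^5 ≡ 11
7^6 ≡ 12
7^7 ≡ 6
7^8 ≡ 3
7^9 ≡ 8
7^10 ≡ 4
7^11 ≡ 2
Found: x = 11.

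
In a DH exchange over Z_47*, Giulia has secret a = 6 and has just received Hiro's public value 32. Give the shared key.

34

Shared key K = 32^6 mod 47.
32^1 ≡ 32 (mod 47)
32^2 = (32^1)^2 ≡ 32^2 = 1024 ≡ 37 (mod 47)
32^4 = (32^2)^2 ≡ 37^2 = 1369 ≡ 6 (mod 47)
32^6 = 32^4 · 32^2 ≡ 6 · 37 ≡ 34 (mod 47).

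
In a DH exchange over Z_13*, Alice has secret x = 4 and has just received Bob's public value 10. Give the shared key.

Shared key K = 10^4 mod 13.
10^1 ≡ 10 (mod 13)
10^2 = (10^1)^2 ≡ 10^2 = 100 ≡ 9 (mod 13)
10^4 = (10^2)^2 ≡ 9^2 = 81 ≡ 3 (mod 13)

3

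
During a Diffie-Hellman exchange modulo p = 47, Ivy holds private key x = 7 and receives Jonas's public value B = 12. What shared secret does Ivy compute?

Shared key K = 12^7 mod 47.
12^1 ≡ 12 (mod 47)
12^2 = (12^1)^2 ≡ 12^2 = 144 ≡ 3 (mod 47)
12^4 = (12^2)^2 ≡ 3^2 = 9 ≡ 9 (mod 47)
12^7 = 12^4 · 12^2 · 12^1 ≡ 9 · 3 · 12 ≡ 42 (mod 47).

42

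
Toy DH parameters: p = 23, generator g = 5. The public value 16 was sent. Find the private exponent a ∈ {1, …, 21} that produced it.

Try successive powers of 5 modulo 23:
5^1 ≡ 5
5^2 ≡ 2
5^3 ≡ 10
5^4 ≡ 4
5^5 ≡ 20
5^6 ≡ 8
5^7 ≡ 17
5^8 ≡ 16
Found: a = 8.

8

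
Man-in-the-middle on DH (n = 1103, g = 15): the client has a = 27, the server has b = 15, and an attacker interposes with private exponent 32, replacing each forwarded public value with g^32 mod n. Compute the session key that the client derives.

The client receives an attacker's public value M = 15^32 mod 1103 instead of the honest one.
15^1 ≡ 15 (mod 1103)
15^2 = (15^1)^2 ≡ 15^2 = 225 ≡ 225 (mod 1103)
15^4 = (15^2)^2 ≡ 225^2 = 50625 ≡ 990 (mod 1103)
15^8 = (15^4)^2 ≡ 990^2 = 980100 ≡ 636 (mod 1103)
15^16 = (15^8)^2 ≡ 636^2 = 404496 ≡ 798 (mod 1103)
15^32 = (15^16)^2 ≡ 798^2 = 636804 ≡ 373 (mod 1103)
So M = 373. The client computes K = M^27 mod 1103.
373^1 ≡ 373 (mod 1103)
373^2 = (373^1)^2 ≡ 373^2 = 139129 ≡ 151 (mod 1103)
373^4 = (373^2)^2 ≡ 151^2 = 22801 ≡ 741 (mod 1103)
373^8 = (373^4)^2 ≡ 741^2 = 549081 ≡ 890 (mod 1103)
373^16 = (373^8)^2 ≡ 890^2 = 792100 ≡ 146 (mod 1103)
373^27 = 373^16 · 373^8 · 373^2 · 373^1 ≡ 146 · 890 · 151 · 373 ≡ 462 (mod 1103).

462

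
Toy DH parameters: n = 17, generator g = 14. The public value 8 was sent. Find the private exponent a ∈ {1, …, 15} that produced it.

Try successive powers of 14 modulo 17:
14^1 ≡ 14
14^2 ≡ 9
14^3 ≡ 7
14^4 ≡ 13
14^5 ≡ 12
14^6 ≡ 15
14^7 ≡ 6
14^8 ≡ 16
14^9 ≡ 3
14^10 ≡ 8
Found: a = 10.

10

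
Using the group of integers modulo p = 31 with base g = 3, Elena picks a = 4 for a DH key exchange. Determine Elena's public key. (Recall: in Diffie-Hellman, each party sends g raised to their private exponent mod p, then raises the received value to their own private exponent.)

19

Public value = 3^4 mod 31.
3^1 ≡ 3 (mod 31)
3^2 = (3^1)^2 ≡ 3^2 = 9 ≡ 9 (mod 31)
3^4 = (3^2)^2 ≡ 9^2 = 81 ≡ 19 (mod 31)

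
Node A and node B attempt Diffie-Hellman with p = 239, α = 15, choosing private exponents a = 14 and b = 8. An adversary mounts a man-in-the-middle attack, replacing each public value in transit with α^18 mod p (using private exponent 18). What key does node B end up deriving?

Node B receives an adversary's public value M = 15^18 mod 239 instead of the honest one.
15^1 ≡ 15 (mod 239)
15^2 = (15^1)^2 ≡ 15^2 = 225 ≡ 225 (mod 239)
15^4 = (15^2)^2 ≡ 225^2 = 50625 ≡ 196 (mod 239)
15^8 = (15^4)^2 ≡ 196^2 = 38416 ≡ 176 (mod 239)
15^16 = (15^8)^2 ≡ 176^2 = 30976 ≡ 145 (mod 239)
15^18 = 15^16 · 15^2 ≡ 145 · 225 ≡ 121 (mod 239).
So M = 121. Node B computes K = M^8 mod 239.
121^1 ≡ 121 (mod 239)
121^2 = (121^1)^2 ≡ 121^2 = 14641 ≡ 62 (mod 239)
121^4 = (121^2)^2 ≡ 62^2 = 3844 ≡ 20 (mod 239)
121^8 = (121^4)^2 ≡ 20^2 = 400 ≡ 161 (mod 239)

161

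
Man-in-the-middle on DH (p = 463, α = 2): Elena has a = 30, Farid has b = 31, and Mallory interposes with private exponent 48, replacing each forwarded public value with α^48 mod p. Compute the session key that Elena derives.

Elena receives Mallory's public value M = 2^48 mod 463 instead of the honest one.
2^1 ≡ 2 (mod 463)
2^2 = (2^1)^2 ≡ 2^2 = 4 ≡ 4 (mod 463)
2^4 = (2^2)^2 ≡ 4^2 = 16 ≡ 16 (mod 463)
2^8 = (2^4)^2 ≡ 16^2 = 256 ≡ 256 (mod 463)
2^16 = (2^8)^2 ≡ 256^2 = 65536 ≡ 253 (mod 463)
2^32 = (2^16)^2 ≡ 253^2 = 64009 ≡ 115 (mod 463)
2^48 = 2^32 · 2^16 ≡ 115 · 253 ≡ 389 (mod 463).
So M = 389. Elena computes K = M^30 mod 463.
389^1 ≡ 389 (mod 463)
389^2 = (389^1)^2 ≡ 389^2 = 151321 ≡ 383 (mod 463)
389^4 = (389^2)^2 ≡ 383^2 = 146689 ≡ 381 (mod 463)
389^8 = (389^4)^2 ≡ 381^2 = 145161 ≡ 242 (mod 463)
389^16 = (389^8)^2 ≡ 242^2 = 58564 ≡ 226 (mod 463)
389^30 = 389^16 · 389^8 · 389^4 · 389^2 ≡ 226 · 242 · 381 · 383 ≡ 357 (mod 463).

357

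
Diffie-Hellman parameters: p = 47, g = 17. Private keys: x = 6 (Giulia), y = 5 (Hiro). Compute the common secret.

Giulia sends A = g^x mod p = 17^6 mod 47.
17^1 ≡ 17 (mod 47)
17^2 = (17^1)^2 ≡ 17^2 = 289 ≡ 7 (mod 47)
17^4 = (17^2)^2 ≡ 7^2 = 49 ≡ 2 (mod 47)
17^6 = 17^4 · 17^2 ≡ 2 · 7 ≡ 14 (mod 47).
So A = 14. Hiro then computes K = A^y mod p = 14^5 mod 47.
14^1 ≡ 14 (mod 47)
14^2 = (14^1)^2 ≡ 14^2 = 196 ≡ 8 (mod 47)
14^4 = (14^2)^2 ≡ 8^2 = 64 ≡ 17 (mod 47)
14^5 = 14^4 · 14^1 ≡ 17 · 14 ≡ 3 (mod 47).

3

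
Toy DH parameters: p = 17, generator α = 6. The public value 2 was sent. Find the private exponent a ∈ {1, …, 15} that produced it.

2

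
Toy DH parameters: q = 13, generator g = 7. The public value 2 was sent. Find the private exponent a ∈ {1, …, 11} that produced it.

Try successive powers of 7 modulo 13:
7^1 ≡ 7
7^2 ≡ 10
7^3 ≡ 5
7^4 ≡ 9
7^5 ≡ 11
7^6 ≡ 12
7^7 ≡ 6
7^8 ≡ 3
7^9 ≡ 8
7^10 ≡ 4
7^11 ≡ 2
Found: a = 11.

11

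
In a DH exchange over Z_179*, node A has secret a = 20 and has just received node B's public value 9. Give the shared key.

Shared key K = 9^20 mod 179.
9^1 ≡ 9 (mod 179)
9^2 = (9^1)^2 ≡ 9^2 = 81 ≡ 81 (mod 179)
9^4 = (9^2)^2 ≡ 81^2 = 6561 ≡ 117 (mod 179)
9^8 = (9^4)^2 ≡ 117^2 = 13689 ≡ 85 (mod 179)
9^16 = (9^8)^2 ≡ 85^2 = 7225 ≡ 65 (mod 179)
9^20 = 9^16 · 9^4 ≡ 65 · 117 ≡ 87 (mod 179).

87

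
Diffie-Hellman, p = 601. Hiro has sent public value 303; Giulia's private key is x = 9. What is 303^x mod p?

Shared key K = 303^9 mod 601.
303^1 ≡ 303 (mod 601)
303^2 = (303^1)^2 ≡ 303^2 = 91809 ≡ 457 (mod 601)
303^4 = (303^2)^2 ≡ 457^2 = 208849 ≡ 302 (mod 601)
303^8 = (303^4)^2 ≡ 302^2 = 91204 ≡ 453 (mod 601)
303^9 = 303^8 · 303^1 ≡ 453 · 303 ≡ 231 (mod 601).

231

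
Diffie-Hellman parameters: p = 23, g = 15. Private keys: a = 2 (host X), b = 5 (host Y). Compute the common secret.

3

Host Y sends B = g^b mod p = 15^5 mod 23.
15^1 ≡ 15 (mod 23)
15^2 = (15^1)^2 ≡ 15^2 = 225 ≡ 18 (mod 23)
15^4 = (15^2)^2 ≡ 18^2 = 324 ≡ 2 (mod 23)
15^5 = 15^4 · 15^1 ≡ 2 · 15 ≡ 7 (mod 23).
So B = 7. Host X then computes K = B^a mod p = 7^2 mod 23.
7^1 ≡ 7 (mod 23)
7^2 = (7^1)^2 ≡ 7^2 = 49 ≡ 3 (mod 23)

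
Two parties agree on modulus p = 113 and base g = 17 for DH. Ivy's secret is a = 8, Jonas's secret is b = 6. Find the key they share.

49

Jonas sends B = g^b mod p = 17^6 mod 113.
17^1 ≡ 17 (mod 113)
17^2 = (17^1)^2 ≡ 17^2 = 289 ≡ 63 (mod 113)
17^4 = (17^2)^2 ≡ 63^2 = 3969 ≡ 14 (mod 113)
17^6 = 17^4 · 17^2 ≡ 14 · 63 ≡ 91 (mod 113).
So B = 91. Ivy then computes K = B^a mod p = 91^8 mod 113.
91^1 ≡ 91 (mod 113)
91^2 = (91^1)^2 ≡ 91^2 = 8281 ≡ 32 (mod 113)
91^4 = (91^2)^2 ≡ 32^2 = 1024 ≡ 7 (mod 113)
91^8 = (91^4)^2 ≡ 7^2 = 49 ≡ 49 (mod 113)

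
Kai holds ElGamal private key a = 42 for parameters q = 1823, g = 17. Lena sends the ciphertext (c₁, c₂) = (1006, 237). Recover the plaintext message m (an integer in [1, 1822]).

Shared mask s = c₁^a mod q = 1006^42 mod 1823.
1006^1 ≡ 1006 (mod 1823)
1006^2 = (1006^1)^2 ≡ 1006^2 = 1012036 ≡ 271 (mod 1823)
1006^4 = (1006^2)^2 ≡ 271^2 = 73441 ≡ 521 (mod 1823)
1006^8 = (1006^4)^2 ≡ 521^2 = 271441 ≡ 1637 (mod 1823)
1006^16 = (1006^8)^2 ≡ 1637^2 = 2679769 ≡ 1782 (mod 1823)
1006^32 = (1006^16)^2 ≡ 1782^2 = 3175524 ≡ 1681 (mod 1823)
1006^42 = 1006^32 · 1006^8 · 1006^2 ≡ 1681 · 1637 · 271 ≡ 554 (mod 1823).
So s = 554; s⁻¹ ≡ 1438 (mod 1823).
m = c₂ · s⁻¹ mod 1823 = 237 · 1438 mod 1823 = 1728.

1728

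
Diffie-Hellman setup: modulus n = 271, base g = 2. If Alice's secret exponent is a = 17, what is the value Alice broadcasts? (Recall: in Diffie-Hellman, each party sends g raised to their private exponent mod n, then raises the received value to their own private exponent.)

Public value = 2^17 (mod 271).
2^1 ≡ 2 (mod 271)
2^2 = (2^1)^2 ≡ 2^2 = 4 ≡ 4 (mod 271)
2^4 = (2^2)^2 ≡ 4^2 = 16 ≡ 16 (mod 271)
2^8 = (2^4)^2 ≡ 16^2 = 256 ≡ 256 (mod 271)
2^16 = (2^8)^2 ≡ 256^2 = 65536 ≡ 225 (mod 271)
2^17 = 2^16 · 2^1 ≡ 225 · 2 ≡ 179 (mod 271).

179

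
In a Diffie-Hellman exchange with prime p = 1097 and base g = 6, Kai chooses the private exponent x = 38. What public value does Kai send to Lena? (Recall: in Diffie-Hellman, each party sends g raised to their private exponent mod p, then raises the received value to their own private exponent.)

534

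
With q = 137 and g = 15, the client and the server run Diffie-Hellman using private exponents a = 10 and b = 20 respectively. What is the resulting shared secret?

The client sends A = g^a mod q = 15^10 mod 137.
15^1 ≡ 15 (mod 137)
15^2 = (15^1)^2 ≡ 15^2 = 225 ≡ 88 (mod 137)
15^4 = (15^2)^2 ≡ 88^2 = 7744 ≡ 72 (mod 137)
15^8 = (15^4)^2 ≡ 72^2 = 5184 ≡ 115 (mod 137)
15^10 = 15^8 · 15^2 ≡ 115 · 88 ≡ 119 (mod 137).
So A = 119. The server then computes K = A^b mod q = 119^20 mod 137.
119^1 ≡ 119 (mod 137)
119^2 = (119^1)^2 ≡ 119^2 = 14161 ≡ 50 (mod 137)
119^4 = (119^2)^2 ≡ 50^2 = 2500 ≡ 34 (mod 137)
119^8 = (119^4)^2 ≡ 34^2 = 1156 ≡ 60 (mod 137)
119^16 = (119^8)^2 ≡ 60^2 = 3600 ≡ 38 (mod 137)
119^20 = 119^16 · 119^4 ≡ 38 · 34 ≡ 59 (mod 137).

59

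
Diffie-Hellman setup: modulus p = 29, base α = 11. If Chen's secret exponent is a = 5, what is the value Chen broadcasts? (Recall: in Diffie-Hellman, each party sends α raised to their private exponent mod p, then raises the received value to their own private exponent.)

14

Public value = 11^{5} \pmod{29}.
11^1 ≡ 11 (mod 29)
11^2 = (11^1)^2 ≡ 11^2 = 121 ≡ 5 (mod 29)
11^4 = (11^2)^2 ≡ 5^2 = 25 ≡ 25 (mod 29)
11^5 = 11^4 · 11^1 ≡ 25 · 11 ≡ 14 (mod 29).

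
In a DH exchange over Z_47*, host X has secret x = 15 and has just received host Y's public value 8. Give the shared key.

24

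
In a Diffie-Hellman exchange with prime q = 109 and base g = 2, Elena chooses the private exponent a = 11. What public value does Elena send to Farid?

86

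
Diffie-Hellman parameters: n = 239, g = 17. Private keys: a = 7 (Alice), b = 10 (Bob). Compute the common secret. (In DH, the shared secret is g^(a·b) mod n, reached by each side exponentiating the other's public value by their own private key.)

Bob sends B = g^b mod n = 17^10 mod 239.
17^1 ≡ 17 (mod 239)
17^2 = (17^1)^2 ≡ 17^2 = 289 ≡ 50 (mod 239)
17^4 = (17^2)^2 ≡ 50^2 = 2500 ≡ 110 (mod 239)
17^8 = (17^4)^2 ≡ 110^2 = 12100 ≡ 150 (mod 239)
17^10 = 17^8 · 17^2 ≡ 150 · 50 ≡ 91 (mod 239).
So B = 91. Alice then computes K = B^a mod n = 91^7 mod 239.
91^1 ≡ 91 (mod 239)
91^2 = (91^1)^2 ≡ 91^2 = 8281 ≡ 155 (mod 239)
91^4 = (91^2)^2 ≡ 155^2 = 24025 ≡ 125 (mod 239)
91^7 = 91^4 · 91^2 · 91^1 ≡ 125 · 155 · 91 ≡ 22 (mod 239).

22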